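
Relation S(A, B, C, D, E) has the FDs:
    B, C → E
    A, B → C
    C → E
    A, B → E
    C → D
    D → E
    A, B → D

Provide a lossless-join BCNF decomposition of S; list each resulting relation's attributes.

Candidate key of the original relation: {A, B}.
In {A, B, C, D, E}, {B, C} is not a superkey ({B, C}⁺ restricted to this set is {B, C, D, E}), so split on B, C → D, E into {B, C, D, E} and {A, B, C}.
In {B, C, D, E}, {C} is not a superkey ({C}⁺ restricted to this set is {C, D, E}), so split on C → D, E into {C, D, E} and {B, C}.
In {C, D, E}, {D} is not a superkey ({D}⁺ restricted to this set is {D, E}), so split on D → E into {D, E} and {C, D}.
{D, E} is in BCNF.
{C, D} is in BCNF.
{B, C} is in BCNF.
{A, B, C} is in BCNF.

{A, B, C}; {C, D}; {D, E}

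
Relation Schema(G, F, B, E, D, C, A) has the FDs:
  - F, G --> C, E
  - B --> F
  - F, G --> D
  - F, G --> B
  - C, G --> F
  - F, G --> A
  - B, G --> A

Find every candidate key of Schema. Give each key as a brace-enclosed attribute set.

No FD produces {G}, so it must be in every candidate key.
{B, G}⁺ = {A, B, C, D, E, F, G} — all of the relation — so {B, G} is a candidate key.
{C, G}⁺ = {A, B, C, D, E, F, G} — all of the relation — so {C, G} is a candidate key.
{F, G}⁺ = {A, B, C, D, E, F, G} — all of the relation — so {F, G} is a candidate key.
No proper subset of any of these is a key, and no other minimal superkey exists.

{B, G}, {C, G}, {F, G}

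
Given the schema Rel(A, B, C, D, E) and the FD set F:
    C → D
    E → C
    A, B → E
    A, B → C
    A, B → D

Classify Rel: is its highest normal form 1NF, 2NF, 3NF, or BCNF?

2NF

Candidate key: {A, B}. Prime attributes: {A, B}.
C → D: {C}⁺ = {C, D}, which is not all of the attributes, so the left side is not a superkey — BCNF is violated.
C → D has non-prime {D} on the right and a non-superkey on the left, so 3NF fails.
No proper subset of a key has a non-prime attribute in its closure, so there is no partial dependency; 2NF holds.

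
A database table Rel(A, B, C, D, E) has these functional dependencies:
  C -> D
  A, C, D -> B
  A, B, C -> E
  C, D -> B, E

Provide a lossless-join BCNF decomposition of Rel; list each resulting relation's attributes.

Candidate key of the original relation: {A, C}.
In {A, B, C, D, E}, {C} is not a superkey ({C}⁺ restricted to this set is {B, C, D, E}), so split on C -> B, D, E into {B, C, D, E} and {A, C}.
{B, C, D, E} is in BCNF.
{A, C} is in BCNF.

{A, C}; {B, C, D, E}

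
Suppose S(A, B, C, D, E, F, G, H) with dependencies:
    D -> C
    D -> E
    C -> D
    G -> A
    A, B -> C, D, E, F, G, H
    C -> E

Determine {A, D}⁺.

Start with {A, D}.
D -> C applies; add {C} → now {A, C, D}.
D -> E applies; add {E} → now {A, C, D, E}.
No further FD applies.

{A, C, D, E}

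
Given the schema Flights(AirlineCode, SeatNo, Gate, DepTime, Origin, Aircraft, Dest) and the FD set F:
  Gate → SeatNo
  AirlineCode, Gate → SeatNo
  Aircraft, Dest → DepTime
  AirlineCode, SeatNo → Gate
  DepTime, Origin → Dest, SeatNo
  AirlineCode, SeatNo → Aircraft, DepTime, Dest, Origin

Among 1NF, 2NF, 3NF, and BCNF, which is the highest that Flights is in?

Candidate keys: {Aircraft, AirlineCode, Dest, Origin}, {AirlineCode, DepTime, Origin}, {AirlineCode, Gate}, {AirlineCode, SeatNo}. Prime attributes: {Aircraft, AirlineCode, DepTime, Dest, Gate, Origin, SeatNo}.
Gate → SeatNo breaks BCNF: {Gate}⁺ = {Gate, SeatNo}, so {Gate} is not a superkey.
But every attribute on its right side ({SeatNo}) is prime, and the same holds for every other non-superkey FD, so 3NF still holds.

3NF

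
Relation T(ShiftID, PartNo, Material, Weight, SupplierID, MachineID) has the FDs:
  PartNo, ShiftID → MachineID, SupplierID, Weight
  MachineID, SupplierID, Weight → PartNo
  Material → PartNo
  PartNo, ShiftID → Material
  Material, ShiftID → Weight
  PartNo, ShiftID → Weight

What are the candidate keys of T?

Attributes never on any right-hand side: {ShiftID} — every candidate key must contain it.
{Material, ShiftID}⁺ = {MachineID, Material, PartNo, ShiftID, SupplierID, Weight}, which is every attribute, so {Material, ShiftID} is a candidate key.
{PartNo, ShiftID}⁺ = {MachineID, Material, PartNo, ShiftID, SupplierID, Weight}, which is every attribute, so {PartNo, ShiftID} is a candidate key.
{MachineID, ShiftID, SupplierID, Weight}⁺ = {MachineID, Material, PartNo, ShiftID, SupplierID, Weight}, which is every attribute, so {MachineID, ShiftID, SupplierID, Weight} is a candidate key.
No proper subset of any of these is a key, and no other minimal superkey exists.

{MachineID, ShiftID, SupplierID, Weight}, {Material, ShiftID}, {PartNo, ShiftID}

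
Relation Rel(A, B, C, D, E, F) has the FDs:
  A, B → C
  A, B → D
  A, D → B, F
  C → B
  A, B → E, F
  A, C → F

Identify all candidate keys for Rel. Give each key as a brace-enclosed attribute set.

{A, B}, {A, C}, {A, D}

Attributes never on any right-hand side: {A} — every candidate key must contain it.
Closure of {A, B} is {A, B, C, D, E, F}, the whole schema; {A, B} is a candidate key.
Closure of {A, C} is {A, B, C, D, E, F}, the whole schema; {A, C} is a candidate key.
Closure of {A, D} is {A, B, C, D, E, F}, the whole schema; {A, D} is a candidate key.
No proper subset of any of these is a key, and no other minimal superkey exists.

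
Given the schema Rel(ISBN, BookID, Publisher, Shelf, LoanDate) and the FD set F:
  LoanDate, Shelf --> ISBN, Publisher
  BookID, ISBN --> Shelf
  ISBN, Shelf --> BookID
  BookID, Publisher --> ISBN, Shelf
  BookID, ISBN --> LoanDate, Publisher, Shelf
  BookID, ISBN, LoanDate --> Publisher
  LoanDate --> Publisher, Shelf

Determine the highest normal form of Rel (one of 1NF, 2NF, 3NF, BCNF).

Candidate keys: {BookID, ISBN}, {BookID, Publisher}, {ISBN, Shelf}, {LoanDate}. Prime attributes: {BookID, ISBN, LoanDate, Publisher, Shelf}.
Each dependency's left side is a superkey — BCNF holds.

BCNF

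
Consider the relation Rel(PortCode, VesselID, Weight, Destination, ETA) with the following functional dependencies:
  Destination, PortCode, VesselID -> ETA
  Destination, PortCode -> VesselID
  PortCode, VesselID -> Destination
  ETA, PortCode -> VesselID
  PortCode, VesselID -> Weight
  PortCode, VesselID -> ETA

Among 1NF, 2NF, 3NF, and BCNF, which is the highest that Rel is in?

Candidate keys: {Destination, PortCode}, {ETA, PortCode}, {PortCode, VesselID}. Prime attributes: {Destination, ETA, PortCode, VesselID}.
Each dependency's left side is a superkey — BCNF holds.

BCNF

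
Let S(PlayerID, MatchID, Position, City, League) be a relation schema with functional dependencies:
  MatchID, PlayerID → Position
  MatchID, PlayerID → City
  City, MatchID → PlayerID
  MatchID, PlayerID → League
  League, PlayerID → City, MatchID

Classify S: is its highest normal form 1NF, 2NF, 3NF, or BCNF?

Candidate keys: {City, MatchID}, {League, PlayerID}, {MatchID, PlayerID}. Prime attributes: {City, League, MatchID, PlayerID}.
The left-hand side of every FD is a superkey, so BCNF is satisfied.

BCNF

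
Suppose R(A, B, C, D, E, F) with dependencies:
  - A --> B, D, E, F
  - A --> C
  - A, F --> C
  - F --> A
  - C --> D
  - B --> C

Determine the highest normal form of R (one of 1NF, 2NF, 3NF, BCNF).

Candidate keys: {A}, {F}. Prime attributes: {A, F}.
C --> D breaks BCNF: {C}⁺ = {C, D}, so {C} is not a superkey.
C --> D determines the non-prime attribute {D} from a non-superkey — 3NF is violated.
With only single-attribute keys there can be no partial dependency, so 2NF holds.

2NF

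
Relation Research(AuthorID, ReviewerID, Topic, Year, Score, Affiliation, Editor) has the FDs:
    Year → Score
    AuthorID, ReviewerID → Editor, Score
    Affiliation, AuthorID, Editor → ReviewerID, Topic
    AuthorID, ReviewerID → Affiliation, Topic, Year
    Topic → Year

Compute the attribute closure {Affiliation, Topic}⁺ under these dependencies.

{Affiliation, Score, Topic, Year}

Start with {Affiliation, Topic}.
Topic → Year applies; add {Year} → now {Affiliation, Topic, Year}.
Year → Score applies; add {Score} → now {Affiliation, Score, Topic, Year}.
No further FD applies.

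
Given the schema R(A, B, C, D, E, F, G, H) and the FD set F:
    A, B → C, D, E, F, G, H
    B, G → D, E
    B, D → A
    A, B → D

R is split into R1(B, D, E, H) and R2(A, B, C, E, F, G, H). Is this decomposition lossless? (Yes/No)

Common attributes: {B, E, H}; their closure is {B, E, H}.
R1 ⊄ {B, E, H} and R2 ⊄ {B, E, H}, so the split is lossy.

No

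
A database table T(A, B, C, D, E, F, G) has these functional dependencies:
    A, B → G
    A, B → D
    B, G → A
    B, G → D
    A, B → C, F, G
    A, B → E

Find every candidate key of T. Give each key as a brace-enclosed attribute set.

Attributes never on any right-hand side: {B} — every candidate key must contain it.
Closure of {A, B} is {A, B, C, D, E, F, G}, the whole schema; {A, B} is a candidate key.
Closure of {B, G} is {A, B, C, D, E, F, G}, the whole schema; {B, G} is a candidate key.
These are minimal and exhaustive — every other superkey contains one of them.

{A, B}, {B, G}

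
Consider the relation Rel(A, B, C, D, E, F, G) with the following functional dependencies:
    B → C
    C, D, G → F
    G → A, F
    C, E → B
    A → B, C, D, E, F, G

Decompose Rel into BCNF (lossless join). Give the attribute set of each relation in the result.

{A, B, D, E, F, G}; {B, C}

Candidate keys of the original relation: {A}, {G}.
Within {A, B, C, D, E, F, G}: {B}⁺ ∩ {A, B, C, D, E, F, G} = {B, C}, not the whole set, so B → C violates BCNF; decompose into {B, C} and {A, B, D, E, F, G}.
{B, C}: every determinant is a superkey — BCNF.
{A, B, D, E, F, G}: every determinant is a superkey — BCNF.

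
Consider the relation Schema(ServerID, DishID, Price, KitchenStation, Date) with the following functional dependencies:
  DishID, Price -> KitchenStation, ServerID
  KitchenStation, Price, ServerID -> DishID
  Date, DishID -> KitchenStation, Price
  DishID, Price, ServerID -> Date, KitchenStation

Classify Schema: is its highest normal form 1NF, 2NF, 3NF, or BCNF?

BCNF

Candidate keys: {Date, DishID}, {DishID, Price}, {KitchenStation, Price, ServerID}. Prime attributes: {Date, DishID, KitchenStation, Price, ServerID}.
Every FD has a superkey on the left, so the relation is in BCNF.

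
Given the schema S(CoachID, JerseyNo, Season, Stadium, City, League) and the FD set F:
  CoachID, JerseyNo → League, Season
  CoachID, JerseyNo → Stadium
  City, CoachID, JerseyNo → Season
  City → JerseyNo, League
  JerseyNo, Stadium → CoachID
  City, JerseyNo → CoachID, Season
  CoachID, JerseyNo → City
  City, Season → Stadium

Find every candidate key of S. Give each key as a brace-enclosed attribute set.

{City}, {CoachID, JerseyNo}, {JerseyNo, Stadium}

Closure of {City} is {City, CoachID, JerseyNo, League, Season, Stadium}, the whole schema; {City} is a candidate key.
Closure of {CoachID, JerseyNo} is {City, CoachID, JerseyNo, League, Season, Stadium}, the whole schema; {CoachID, JerseyNo} is a candidate key.
Closure of {JerseyNo, Stadium} is {City, CoachID, JerseyNo, League, Season, Stadium}, the whole schema; {JerseyNo, Stadium} is a candidate key.
These are minimal and exhaustive — every other superkey contains one of them.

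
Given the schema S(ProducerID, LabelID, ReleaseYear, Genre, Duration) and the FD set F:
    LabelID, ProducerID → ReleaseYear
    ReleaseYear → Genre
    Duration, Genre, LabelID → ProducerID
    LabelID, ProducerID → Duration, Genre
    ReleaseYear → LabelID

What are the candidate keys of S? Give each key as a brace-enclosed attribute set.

{Duration, ReleaseYear}⁺ = {Duration, Genre, LabelID, ProducerID, ReleaseYear} — all of the relation — so {Duration, ReleaseYear} is a candidate key.
{LabelID, ProducerID}⁺ = {Duration, Genre, LabelID, ProducerID, ReleaseYear} — all of the relation — so {LabelID, ProducerID} is a candidate key.
{ProducerID, ReleaseYear}⁺ = {Duration, Genre, LabelID, ProducerID, ReleaseYear} — all of the relation — so {ProducerID, ReleaseYear} is a candidate key.
{Duration, Genre, LabelID}⁺ = {Duration, Genre, LabelID, ProducerID, ReleaseYear} — all of the relation — so {Duration, Genre, LabelID} is a candidate key.
Any other superkey properly contains one of these, so there are no further candidate keys.

{Duration, Genre, LabelID}, {Duration, ReleaseYear}, {LabelID, ProducerID}, {ProducerID, ReleaseYear}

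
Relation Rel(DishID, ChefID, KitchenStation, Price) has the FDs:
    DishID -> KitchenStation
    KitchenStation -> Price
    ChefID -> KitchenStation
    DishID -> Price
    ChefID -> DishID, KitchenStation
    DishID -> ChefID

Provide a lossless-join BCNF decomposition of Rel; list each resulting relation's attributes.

Candidate keys of the original relation: {ChefID}, {DishID}.
{ChefID, DishID, KitchenStation, Price}: {KitchenStation} determines {KitchenStation, Price} here but is not a superkey — split on KitchenStation -> Price, giving {KitchenStation, Price} and {ChefID, DishID, KitchenStation}.
{KitchenStation, Price}: every determinant is a superkey — BCNF.
{ChefID, DishID, KitchenStation}: every determinant is a superkey — BCNF.

{ChefID, DishID, KitchenStation}; {KitchenStation, Price}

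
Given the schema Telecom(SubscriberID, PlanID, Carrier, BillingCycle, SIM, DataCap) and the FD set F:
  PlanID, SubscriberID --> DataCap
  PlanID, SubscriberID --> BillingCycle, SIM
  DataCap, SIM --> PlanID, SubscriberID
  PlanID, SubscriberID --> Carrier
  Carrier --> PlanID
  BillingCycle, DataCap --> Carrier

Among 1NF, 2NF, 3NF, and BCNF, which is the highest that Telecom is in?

3NF

Candidate keys: {BillingCycle, DataCap, SubscriberID}, {Carrier, SubscriberID}, {DataCap, SIM}, {PlanID, SubscriberID}. Prime attributes: {BillingCycle, Carrier, DataCap, PlanID, SIM, SubscriberID}.
For Carrier --> PlanID we have {Carrier}⁺ = {Carrier, PlanID}; {Carrier} is not a superkey, so BCNF fails.
Since {PlanID} ⊆ prime attributes and every other non-superkey FD also has a prime right side, the schema is in 3NF.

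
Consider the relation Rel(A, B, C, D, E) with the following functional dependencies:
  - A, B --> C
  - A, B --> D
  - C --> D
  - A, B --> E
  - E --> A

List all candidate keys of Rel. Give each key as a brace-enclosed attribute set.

{A, B}, {B, E}

No FD produces {B}, so it must be in every candidate key.
{A, B} is a candidate key since {A, B}⁺ = {A, B, C, D, E} covers every attribute.
{B, E} is a candidate key since {B, E}⁺ = {A, B, C, D, E} covers every attribute.
Any other superkey properly contains one of these, so there are no further candidate keys.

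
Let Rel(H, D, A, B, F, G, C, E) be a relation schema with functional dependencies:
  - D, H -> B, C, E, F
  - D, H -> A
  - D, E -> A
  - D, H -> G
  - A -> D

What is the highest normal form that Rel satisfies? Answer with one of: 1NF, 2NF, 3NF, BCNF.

Candidate keys: {A, H}, {D, H}. Prime attributes: {A, D, H}.
D, E -> A breaks BCNF: {D, E}⁺ = {A, D, E}, so {D, E} is not a superkey.
But every attribute on its right side ({A}) is prime, and the same holds for every other non-superkey FD, so 3NF still holds.

3NF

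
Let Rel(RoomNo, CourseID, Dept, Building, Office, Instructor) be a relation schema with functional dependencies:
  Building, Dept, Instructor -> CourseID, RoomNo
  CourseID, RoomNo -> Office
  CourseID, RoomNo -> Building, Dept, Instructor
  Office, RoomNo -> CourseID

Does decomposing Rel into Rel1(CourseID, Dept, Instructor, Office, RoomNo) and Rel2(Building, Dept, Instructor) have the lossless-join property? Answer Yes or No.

Rel1 ∩ Rel2 = {Dept, Instructor}; its closure under F is {Dept, Instructor}.
Neither Rel1 nor Rel2 is contained in that closure, so the decomposition is lossy.

No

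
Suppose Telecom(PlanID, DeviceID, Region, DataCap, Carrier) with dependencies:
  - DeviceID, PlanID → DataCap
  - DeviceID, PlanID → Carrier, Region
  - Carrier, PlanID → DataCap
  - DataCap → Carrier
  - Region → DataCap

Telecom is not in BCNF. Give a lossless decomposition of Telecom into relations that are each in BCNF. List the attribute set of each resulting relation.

Candidate key of the original relation: {DeviceID, PlanID}.
In {Carrier, DataCap, DeviceID, PlanID, Region}, {Carrier, PlanID} is not a superkey ({Carrier, PlanID}⁺ restricted to this set is {Carrier, DataCap, PlanID}), so split on Carrier, PlanID → DataCap into {Carrier, DataCap, PlanID} and {Carrier, DeviceID, PlanID, Region}.
In {Carrier, DataCap, PlanID}, {DataCap} is not a superkey ({DataCap}⁺ restricted to this set is {Carrier, DataCap}), so split on DataCap → Carrier into {Carrier, DataCap} and {DataCap, PlanID}.
{Carrier, DataCap}: every determinant is a superkey — BCNF.
{DataCap, PlanID}: every determinant is a superkey — BCNF.
In {Carrier, DeviceID, PlanID, Region}, {Region} is not a superkey ({Region}⁺ restricted to this set is {Carrier, Region}), so split on Region → Carrier into {Carrier, Region} and {DeviceID, PlanID, Region}.
{Carrier, Region}: every determinant is a superkey — BCNF.
{DeviceID, PlanID, Region}: every determinant is a superkey — BCNF.

{Carrier, DataCap}; {Carrier, Region}; {DataCap, PlanID}; {DeviceID, PlanID, Region}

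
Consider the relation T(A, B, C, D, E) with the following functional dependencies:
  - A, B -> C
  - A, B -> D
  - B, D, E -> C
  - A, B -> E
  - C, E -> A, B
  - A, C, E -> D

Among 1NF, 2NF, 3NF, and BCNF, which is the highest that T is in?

Candidate keys: {A, B}, {B, D, E}, {C, E}. Prime attributes: {A, B, C, D, E}.
Every FD has a superkey on the left, so the relation is in BCNF.

BCNF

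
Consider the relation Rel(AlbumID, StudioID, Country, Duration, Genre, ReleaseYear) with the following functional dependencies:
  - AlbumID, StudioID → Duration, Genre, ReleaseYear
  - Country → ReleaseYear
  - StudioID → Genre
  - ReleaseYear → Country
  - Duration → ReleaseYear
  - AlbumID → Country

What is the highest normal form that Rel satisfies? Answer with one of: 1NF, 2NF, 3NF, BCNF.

1NF

Candidate key: {AlbumID, StudioID}. Prime attributes: {AlbumID, StudioID}.
Country → ReleaseYear breaks BCNF: {Country}⁺ = {Country, ReleaseYear}, so {Country} is not a superkey.
Because {ReleaseYear} is non-prime and the left side of Country → ReleaseYear is not a superkey, the relation is not in 3NF.
{AlbumID} is a proper subset of the key {AlbumID, StudioID}, and {AlbumID}⁺ contains the non-prime attributes {Country, ReleaseYear} — a partial dependency, so 2NF is violated.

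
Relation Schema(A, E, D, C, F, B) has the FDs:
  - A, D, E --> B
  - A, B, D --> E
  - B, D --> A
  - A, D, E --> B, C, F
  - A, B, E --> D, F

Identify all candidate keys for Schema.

{A, B, E}, {A, D, E}, {B, D}

Closure of {B, D} is {A, B, C, D, E, F}, the whole schema; {B, D} is a candidate key.
Closure of {A, B, E} is {A, B, C, D, E, F}, the whole schema; {A, B, E} is a candidate key.
Closure of {A, D, E} is {A, B, C, D, E, F}, the whole schema; {A, D, E} is a candidate key.
Any other superkey properly contains one of these, so there are no further candidate keys.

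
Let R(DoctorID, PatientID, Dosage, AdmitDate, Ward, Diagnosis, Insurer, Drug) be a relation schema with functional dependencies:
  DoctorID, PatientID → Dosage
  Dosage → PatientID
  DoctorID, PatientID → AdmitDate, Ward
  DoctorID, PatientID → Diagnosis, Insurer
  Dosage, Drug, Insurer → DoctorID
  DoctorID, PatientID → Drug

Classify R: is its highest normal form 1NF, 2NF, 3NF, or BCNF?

3NF

Candidate keys: {DoctorID, Dosage}, {DoctorID, PatientID}, {Dosage, Drug, Insurer}. Prime attributes: {DoctorID, Dosage, Drug, Insurer, PatientID}.
Dosage → PatientID: {Dosage}⁺ = {Dosage, PatientID}, which is not all of the attributes, so the left side is not a superkey — BCNF is violated.
Its right-hand attributes {PatientID} are all prime, as are those of every other non-superkey FD — the relation is in 3NF.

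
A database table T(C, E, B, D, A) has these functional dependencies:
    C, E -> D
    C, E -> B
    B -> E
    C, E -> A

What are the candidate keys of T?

{B, C}, {C, E}

No FD produces {C}, so it must be in every candidate key.
Closure of {B, C} is {A, B, C, D, E}, the whole schema; {B, C} is a candidate key.
Closure of {C, E} is {A, B, C, D, E}, the whole schema; {C, E} is a candidate key.
These are minimal and exhaustive — every other superkey contains one of them.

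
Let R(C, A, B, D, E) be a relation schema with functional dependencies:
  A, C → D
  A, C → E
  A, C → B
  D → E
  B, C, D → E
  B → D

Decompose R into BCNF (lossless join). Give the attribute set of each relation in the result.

Candidate key of the original relation: {A, C}.
In {A, B, C, D, E}, {D} is not a superkey ({D}⁺ restricted to this set is {D, E}), so split on D → E into {D, E} and {A, B, C, D}.
{D, E} is in BCNF.
In {A, B, C, D}, {B} is not a superkey ({B}⁺ restricted to this set is {B, D}), so split on B → D into {B, D} and {A, B, C}.
{B, D} is in BCNF.
{A, B, C} is in BCNF.

{A, B, C}; {B, D}; {D, E}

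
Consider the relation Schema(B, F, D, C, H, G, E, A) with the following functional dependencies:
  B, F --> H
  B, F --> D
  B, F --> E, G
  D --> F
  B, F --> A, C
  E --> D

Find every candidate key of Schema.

{B, D}, {B, E}, {B, F}

Attributes never on any right-hand side: {B} — every candidate key must contain it.
Closure of {B, D} is {A, B, C, D, E, F, G, H}, the whole schema; {B, D} is a candidate key.
Closure of {B, E} is {A, B, C, D, E, F, G, H}, the whole schema; {B, E} is a candidate key.
Closure of {B, F} is {A, B, C, D, E, F, G, H}, the whole schema; {B, F} is a candidate key.
No proper subset of any of these is a key, and no other minimal superkey exists.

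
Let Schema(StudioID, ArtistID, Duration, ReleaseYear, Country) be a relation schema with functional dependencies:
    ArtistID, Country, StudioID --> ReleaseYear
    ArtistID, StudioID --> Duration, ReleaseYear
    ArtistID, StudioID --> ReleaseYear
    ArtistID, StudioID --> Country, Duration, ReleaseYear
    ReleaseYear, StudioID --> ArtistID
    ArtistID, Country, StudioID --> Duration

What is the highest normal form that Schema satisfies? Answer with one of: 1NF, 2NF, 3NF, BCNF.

BCNF

Candidate keys: {ArtistID, StudioID}, {ReleaseYear, StudioID}. Prime attributes: {ArtistID, ReleaseYear, StudioID}.
The left-hand side of every FD is a superkey, so BCNF is satisfied.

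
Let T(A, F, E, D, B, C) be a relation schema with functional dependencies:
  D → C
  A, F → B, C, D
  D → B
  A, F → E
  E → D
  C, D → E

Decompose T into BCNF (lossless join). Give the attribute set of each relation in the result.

{A, D, F}; {B, C, D, E}

Candidate key of the original relation: {A, F}.
In {A, B, C, D, E, F}, {D} is not a superkey ({D}⁺ restricted to this set is {B, C, D, E}), so split on D → B, C, E into {B, C, D, E} and {A, D, F}.
{B, C, D, E}: every determinant is a superkey — BCNF.
{A, D, F}: every determinant is a superkey — BCNF.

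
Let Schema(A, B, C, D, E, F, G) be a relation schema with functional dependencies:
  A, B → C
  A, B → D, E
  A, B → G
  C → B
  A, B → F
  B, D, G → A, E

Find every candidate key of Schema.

{A, B}⁺ = {A, B, C, D, E, F, G} — all of the relation — so {A, B} is a candidate key.
{A, C}⁺ = {A, B, C, D, E, F, G} — all of the relation — so {A, C} is a candidate key.
{B, D, G}⁺ = {A, B, C, D, E, F, G} — all of the relation — so {B, D, G} is a candidate key.
{C, D, G}⁺ = {A, B, C, D, E, F, G} — all of the relation — so {C, D, G} is a candidate key.
No proper subset of any of these is a key, and no other minimal superkey exists.

{A, B}, {A, C}, {B, D, G}, {C, D, G}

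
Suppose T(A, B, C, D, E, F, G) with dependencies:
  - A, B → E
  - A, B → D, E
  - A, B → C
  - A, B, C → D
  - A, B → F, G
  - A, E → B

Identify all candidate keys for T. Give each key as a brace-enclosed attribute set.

{A, B}, {A, E}

{A} never appears on the right of any FD, so every key must include it.
{A, B}⁺ = {A, B, C, D, E, F, G} — all of the relation — so {A, B} is a candidate key.
{A, E}⁺ = {A, B, C, D, E, F, G} — all of the relation — so {A, E} is a candidate key.
These are minimal and exhaustive — every other superkey contains one of them.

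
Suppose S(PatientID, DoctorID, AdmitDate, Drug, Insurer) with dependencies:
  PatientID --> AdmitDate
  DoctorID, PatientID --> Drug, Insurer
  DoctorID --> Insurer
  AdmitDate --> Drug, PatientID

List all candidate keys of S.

No FD produces {DoctorID}, so it must be in every candidate key.
{AdmitDate, DoctorID}⁺ = {AdmitDate, DoctorID, Drug, Insurer, PatientID} — all of the relation — so {AdmitDate, DoctorID} is a candidate key.
{DoctorID, PatientID}⁺ = {AdmitDate, DoctorID, Drug, Insurer, PatientID} — all of the relation — so {DoctorID, PatientID} is a candidate key.
Any other superkey properly contains one of these, so there are no further candidate keys.

{AdmitDate, DoctorID}, {DoctorID, PatientID}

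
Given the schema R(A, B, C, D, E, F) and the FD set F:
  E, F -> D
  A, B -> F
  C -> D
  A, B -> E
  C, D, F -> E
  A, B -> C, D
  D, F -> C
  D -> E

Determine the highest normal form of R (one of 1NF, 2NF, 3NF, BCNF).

2NF

Candidate key: {A, B}. Prime attributes: {A, B}.
E, F -> D: {E, F}⁺ = {C, D, E, F}, which is not all of the attributes, so the left side is not a superkey — BCNF is violated.
E, F -> D has non-prime {D} on the right and a non-superkey on the left, so 3NF fails.
Checking every proper subset of each key, none determines a non-prime attribute — 2NF is satisfied.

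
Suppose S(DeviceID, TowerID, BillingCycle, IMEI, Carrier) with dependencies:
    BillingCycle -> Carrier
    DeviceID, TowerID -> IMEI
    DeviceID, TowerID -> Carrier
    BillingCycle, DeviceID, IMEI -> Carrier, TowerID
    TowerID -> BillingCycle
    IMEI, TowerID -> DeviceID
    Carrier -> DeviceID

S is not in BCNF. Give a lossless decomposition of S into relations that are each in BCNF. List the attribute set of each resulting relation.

{BillingCycle, Carrier}; {BillingCycle, IMEI, TowerID}; {Carrier, DeviceID}

Candidate keys of the original relation: {BillingCycle, IMEI}, {TowerID}.
Within {BillingCycle, Carrier, DeviceID, IMEI, TowerID}: {BillingCycle}⁺ ∩ {BillingCycle, Carrier, DeviceID, IMEI, TowerID} = {BillingCycle, Carrier, DeviceID}, not the whole set, so BillingCycle -> Carrier, DeviceID violates BCNF; decompose into {BillingCycle, Carrier, DeviceID} and {BillingCycle, IMEI, TowerID}.
Within {BillingCycle, Carrier, DeviceID}: {Carrier}⁺ ∩ {BillingCycle, Carrier, DeviceID} = {Carrier, DeviceID}, not the whole set, so Carrier -> DeviceID violates BCNF; decompose into {Carrier, DeviceID} and {BillingCycle, Carrier}.
{Carrier, DeviceID}: every determinant is a superkey — BCNF.
{BillingCycle, Carrier}: every determinant is a superkey — BCNF.
{BillingCycle, IMEI, TowerID}: every determinant is a superkey — BCNF.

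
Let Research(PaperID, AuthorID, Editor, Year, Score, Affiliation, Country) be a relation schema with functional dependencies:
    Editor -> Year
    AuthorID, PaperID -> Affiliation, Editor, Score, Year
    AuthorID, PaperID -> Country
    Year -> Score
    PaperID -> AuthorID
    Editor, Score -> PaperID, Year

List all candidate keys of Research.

{Editor}, {PaperID}

{Editor}⁺ = {Affiliation, AuthorID, Country, Editor, PaperID, Score, Year}, which is every attribute, so {Editor} is a candidate key.
{PaperID}⁺ = {Affiliation, AuthorID, Country, Editor, PaperID, Score, Year}, which is every attribute, so {PaperID} is a candidate key.
These are minimal and exhaustive — every other superkey contains one of them.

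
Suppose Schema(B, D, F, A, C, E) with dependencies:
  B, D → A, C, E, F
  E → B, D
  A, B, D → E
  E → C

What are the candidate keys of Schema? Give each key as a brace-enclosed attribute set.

{B, D}, {E}

{E} is a candidate key since {E}⁺ = {A, B, C, D, E, F} covers every attribute.
{B, D} is a candidate key since {B, D}⁺ = {A, B, C, D, E, F} covers every attribute.
Any other superkey properly contains one of these, so there are no further candidate keys.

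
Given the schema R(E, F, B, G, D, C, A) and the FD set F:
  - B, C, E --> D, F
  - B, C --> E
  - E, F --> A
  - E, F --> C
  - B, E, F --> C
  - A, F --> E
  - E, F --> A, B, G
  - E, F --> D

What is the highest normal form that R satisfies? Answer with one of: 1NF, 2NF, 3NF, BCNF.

Candidate keys: {A, F}, {B, C}, {E, F}. Prime attributes: {A, B, C, E, F}.
Every FD has a superkey on the left, so the relation is in BCNF.

BCNF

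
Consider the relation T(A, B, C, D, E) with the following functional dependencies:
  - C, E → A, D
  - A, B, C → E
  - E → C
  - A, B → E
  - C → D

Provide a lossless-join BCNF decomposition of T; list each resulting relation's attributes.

{A, C, E}; {B, E}; {C, D}

Candidate keys of the original relation: {A, B}, {B, E}.
In {A, B, C, D, E}, {C, E} is not a superkey ({C, E}⁺ restricted to this set is {A, C, D, E}), so split on C, E → A, D into {A, C, D, E} and {B, C, E}.
In {A, C, D, E}, {C} is not a superkey ({C}⁺ restricted to this set is {C, D}), so split on C → D into {C, D} and {A, C, E}.
{C, D}: every determinant is a superkey — BCNF.
{A, C, E}: every determinant is a superkey — BCNF.
In {B, C, E}, {E} is not a superkey ({E}⁺ restricted to this set is {C, E}), so split on E → C into {C, E} and {B, E}.
{C, E}: every determinant is a superkey — BCNF.
{B, E}: every determinant is a superkey — BCNF.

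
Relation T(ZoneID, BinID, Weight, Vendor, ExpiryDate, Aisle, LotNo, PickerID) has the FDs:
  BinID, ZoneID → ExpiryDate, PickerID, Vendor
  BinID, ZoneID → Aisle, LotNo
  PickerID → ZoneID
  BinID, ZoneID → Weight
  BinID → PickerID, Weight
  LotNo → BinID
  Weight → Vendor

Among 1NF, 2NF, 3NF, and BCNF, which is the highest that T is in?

Candidate keys: {BinID}, {LotNo}. Prime attributes: {BinID, LotNo}.
PickerID → ZoneID: {PickerID}⁺ = {PickerID, ZoneID}, which is not all of the attributes, so the left side is not a superkey — BCNF is violated.
PickerID → ZoneID determines the non-prime attribute {ZoneID} from a non-superkey — 3NF is violated.
All keys have size 1, which rules out partial dependencies — 2NF is satisfied.

2NF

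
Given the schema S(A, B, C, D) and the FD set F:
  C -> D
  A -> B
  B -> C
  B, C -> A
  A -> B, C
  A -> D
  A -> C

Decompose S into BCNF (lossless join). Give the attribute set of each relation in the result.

{A, B, C}; {C, D}

Candidate keys of the original relation: {A}, {B}.
{A, B, C, D}: {C} determines {C, D} here but is not a superkey — split on C -> D, giving {C, D} and {A, B, C}.
{C, D}: every determinant is a superkey — BCNF.
{A, B, C}: every determinant is a superkey — BCNF.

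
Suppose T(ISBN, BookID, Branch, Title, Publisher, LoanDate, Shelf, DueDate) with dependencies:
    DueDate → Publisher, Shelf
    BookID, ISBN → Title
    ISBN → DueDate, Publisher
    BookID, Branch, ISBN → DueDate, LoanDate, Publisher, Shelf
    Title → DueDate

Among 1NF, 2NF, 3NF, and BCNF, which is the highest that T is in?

1NF

Candidate key: {BookID, Branch, ISBN}. Prime attributes: {BookID, Branch, ISBN}.
For DueDate → Publisher, Shelf we have {DueDate}⁺ = {DueDate, Publisher, Shelf}; {DueDate} is not a superkey, so BCNF fails.
DueDate → Publisher, Shelf has non-prime {Publisher, Shelf} on the right and a non-superkey on the left, so 3NF fails.
The proper key subset {ISBN} of {BookID, Branch, ISBN} determines non-prime {DueDate, Publisher, Shelf}, so the relation is not even in 2NF.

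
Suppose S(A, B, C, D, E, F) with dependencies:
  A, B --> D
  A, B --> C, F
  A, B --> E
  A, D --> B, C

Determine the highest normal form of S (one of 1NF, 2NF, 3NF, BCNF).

BCNF

Candidate keys: {A, B}, {A, D}. Prime attributes: {A, B, D}.
The left-hand side of every FD is a superkey, so BCNF is satisfied.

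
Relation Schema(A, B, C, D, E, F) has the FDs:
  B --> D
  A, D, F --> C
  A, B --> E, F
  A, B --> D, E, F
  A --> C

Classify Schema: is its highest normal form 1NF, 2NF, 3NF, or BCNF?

1NF

Candidate key: {A, B}. Prime attributes: {A, B}.
B --> D: {B}⁺ = {B, D}, which is not all of the attributes, so the left side is not a superkey — BCNF is violated.
B --> D determines the non-prime attribute {D} from a non-superkey — 3NF is violated.
Since {A} ⊂ {A, B} and {A}⁺ ⊇ {C} with {C} non-prime, there is a partial dependency; 2NF fails.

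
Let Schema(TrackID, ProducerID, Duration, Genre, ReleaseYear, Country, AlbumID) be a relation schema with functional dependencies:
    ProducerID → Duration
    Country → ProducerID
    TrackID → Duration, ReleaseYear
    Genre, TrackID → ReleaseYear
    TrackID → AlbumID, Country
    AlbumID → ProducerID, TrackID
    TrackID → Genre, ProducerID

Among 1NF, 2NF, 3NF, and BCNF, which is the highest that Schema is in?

2NF

Candidate keys: {AlbumID}, {TrackID}. Prime attributes: {AlbumID, TrackID}.
ProducerID → Duration breaks BCNF: {ProducerID}⁺ = {Duration, ProducerID}, so {ProducerID} is not a superkey.
ProducerID → Duration has non-prime {Duration} on the right and a non-superkey on the left, so 3NF fails.
Every candidate key is a single attribute, so no partial dependency is possible; 2NF holds.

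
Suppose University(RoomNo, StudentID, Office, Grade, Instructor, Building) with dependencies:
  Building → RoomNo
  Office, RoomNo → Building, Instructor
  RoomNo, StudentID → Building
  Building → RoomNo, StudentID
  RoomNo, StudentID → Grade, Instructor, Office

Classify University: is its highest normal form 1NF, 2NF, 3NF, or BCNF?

Candidate keys: {Building}, {Office, RoomNo}, {RoomNo, StudentID}. Prime attributes: {Building, Office, RoomNo, StudentID}.
Each dependency's left side is a superkey — BCNF holds.

BCNF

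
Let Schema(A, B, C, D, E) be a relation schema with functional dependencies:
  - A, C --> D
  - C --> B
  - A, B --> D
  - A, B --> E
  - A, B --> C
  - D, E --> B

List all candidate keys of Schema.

{A, B}, {A, C}, {A, D, E}

No FD produces {A}, so it must be in every candidate key.
{A, B}⁺ = {A, B, C, D, E}, which is every attribute, so {A, B} is a candidate key.
{A, C}⁺ = {A, B, C, D, E}, which is every attribute, so {A, C} is a candidate key.
{A, D, E}⁺ = {A, B, C, D, E}, which is every attribute, so {A, D, E} is a candidate key.
These are minimal and exhaustive — every other superkey contains one of them.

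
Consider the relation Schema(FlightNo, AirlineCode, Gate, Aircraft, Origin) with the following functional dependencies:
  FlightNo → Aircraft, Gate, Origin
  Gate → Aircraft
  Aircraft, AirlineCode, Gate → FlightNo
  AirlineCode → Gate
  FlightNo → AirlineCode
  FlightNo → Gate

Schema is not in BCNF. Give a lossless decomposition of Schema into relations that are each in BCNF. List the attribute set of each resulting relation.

{Aircraft, Gate}; {AirlineCode, FlightNo, Gate, Origin}

Candidate keys of the original relation: {AirlineCode}, {FlightNo}.
{Aircraft, AirlineCode, FlightNo, Gate, Origin}: {Gate} determines {Aircraft, Gate} here but is not a superkey — split on Gate → Aircraft, giving {Aircraft, Gate} and {AirlineCode, FlightNo, Gate, Origin}.
{Aircraft, Gate}: every determinant is a superkey — BCNF.
{AirlineCode, FlightNo, Gate, Origin}: every determinant is a superkey — BCNF.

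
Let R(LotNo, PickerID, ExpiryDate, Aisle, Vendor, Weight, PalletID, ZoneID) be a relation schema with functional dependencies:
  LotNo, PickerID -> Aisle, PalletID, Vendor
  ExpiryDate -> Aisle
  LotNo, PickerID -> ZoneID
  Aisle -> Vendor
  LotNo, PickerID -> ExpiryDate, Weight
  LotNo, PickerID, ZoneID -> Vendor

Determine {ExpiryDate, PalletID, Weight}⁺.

{Aisle, ExpiryDate, PalletID, Vendor, Weight}

Start with {ExpiryDate, PalletID, Weight}.
ExpiryDate -> Aisle applies; add {Aisle} → now {Aisle, ExpiryDate, PalletID, Weight}.
Aisle -> Vendor applies; add {Vendor} → now {Aisle, ExpiryDate, PalletID, Vendor, Weight}.
No further FD applies.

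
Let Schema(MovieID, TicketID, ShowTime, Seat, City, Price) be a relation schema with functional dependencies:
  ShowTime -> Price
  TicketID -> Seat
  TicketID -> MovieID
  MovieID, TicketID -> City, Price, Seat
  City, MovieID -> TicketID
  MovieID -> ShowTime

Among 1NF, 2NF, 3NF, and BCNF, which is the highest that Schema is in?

1NF

Candidate keys: {City, MovieID}, {TicketID}. Prime attributes: {City, MovieID, TicketID}.
ShowTime -> Price breaks BCNF: {ShowTime}⁺ = {Price, ShowTime}, so {ShowTime} is not a superkey.
ShowTime -> Price has non-prime {Price} on the right and a non-superkey on the left, so 3NF fails.
Since {MovieID} ⊂ {City, MovieID} and {MovieID}⁺ ⊇ {Price, ShowTime} with {Price, ShowTime} non-prime, there is a partial dependency; 2NF fails.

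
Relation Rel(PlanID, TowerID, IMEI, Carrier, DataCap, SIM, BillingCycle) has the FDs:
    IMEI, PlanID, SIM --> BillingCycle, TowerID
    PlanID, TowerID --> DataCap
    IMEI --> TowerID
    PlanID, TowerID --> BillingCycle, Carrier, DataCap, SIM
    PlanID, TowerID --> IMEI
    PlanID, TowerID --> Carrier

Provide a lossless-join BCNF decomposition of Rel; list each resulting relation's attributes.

{BillingCycle, Carrier, DataCap, IMEI, PlanID, SIM}; {IMEI, TowerID}

Candidate keys of the original relation: {IMEI, PlanID}, {PlanID, TowerID}.
In {BillingCycle, Carrier, DataCap, IMEI, PlanID, SIM, TowerID}, {IMEI} is not a superkey ({IMEI}⁺ restricted to this set is {IMEI, TowerID}), so split on IMEI --> TowerID into {IMEI, TowerID} and {BillingCycle, Carrier, DataCap, IMEI, PlanID, SIM}.
{IMEI, TowerID} is in BCNF.
{BillingCycle, Carrier, DataCap, IMEI, PlanID, SIM} is in BCNF.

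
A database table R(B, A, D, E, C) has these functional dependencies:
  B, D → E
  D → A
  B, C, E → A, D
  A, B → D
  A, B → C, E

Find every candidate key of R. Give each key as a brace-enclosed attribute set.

{A, B}, {B, C, E}, {B, D}

Attributes never on any right-hand side: {B} — every candidate key must contain it.
{A, B} is a candidate key since {A, B}⁺ = {A, B, C, D, E} covers every attribute.
{B, D} is a candidate key since {B, D}⁺ = {A, B, C, D, E} covers every attribute.
{B, C, E} is a candidate key since {B, C, E}⁺ = {A, B, C, D, E} covers every attribute.
Any other superkey properly contains one of these, so there are no further candidate keys.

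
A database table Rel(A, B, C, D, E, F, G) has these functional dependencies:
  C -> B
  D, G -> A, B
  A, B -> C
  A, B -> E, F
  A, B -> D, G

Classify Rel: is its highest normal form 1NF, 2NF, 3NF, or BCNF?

Candidate keys: {A, B}, {A, C}, {D, G}. Prime attributes: {A, B, C, D, G}.
C -> B breaks BCNF: {C}⁺ = {B, C}, so {C} is not a superkey.
Its right-hand attributes {B} are all prime, as are those of every other non-superkey FD — the relation is in 3NF.

3NF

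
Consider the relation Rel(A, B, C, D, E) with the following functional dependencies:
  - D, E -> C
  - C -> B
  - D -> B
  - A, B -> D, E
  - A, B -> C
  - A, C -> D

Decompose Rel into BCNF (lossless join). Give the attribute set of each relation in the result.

Candidate keys of the original relation: {A, B}, {A, C}, {A, D}.
In {A, B, C, D, E}, {D, E} is not a superkey ({D, E}⁺ restricted to this set is {B, C, D, E}), so split on D, E -> B, C into {B, C, D, E} and {A, D, E}.
In {B, C, D, E}, {C} is not a superkey ({C}⁺ restricted to this set is {B, C}), so split on C -> B into {B, C} and {C, D, E}.
{B, C} has no BCNF violation.
{C, D, E} has no BCNF violation.
{A, D, E} has no BCNF violation.

{A, D, E}; {B, C}; {C, D, E}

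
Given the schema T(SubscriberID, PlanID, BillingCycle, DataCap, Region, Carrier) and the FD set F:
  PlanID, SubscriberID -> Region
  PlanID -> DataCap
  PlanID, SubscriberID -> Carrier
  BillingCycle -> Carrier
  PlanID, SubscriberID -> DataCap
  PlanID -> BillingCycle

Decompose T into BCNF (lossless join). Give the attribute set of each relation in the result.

{BillingCycle, Carrier}; {BillingCycle, DataCap, PlanID}; {PlanID, Region, SubscriberID}

Candidate key of the original relation: {PlanID, SubscriberID}.
In {BillingCycle, Carrier, DataCap, PlanID, Region, SubscriberID}, {PlanID} is not a superkey ({PlanID}⁺ restricted to this set is {BillingCycle, Carrier, DataCap, PlanID}), so split on PlanID -> BillingCycle, Carrier, DataCap into {BillingCycle, Carrier, DataCap, PlanID} and {PlanID, Region, SubscriberID}.
In {BillingCycle, Carrier, DataCap, PlanID}, {BillingCycle} is not a superkey ({BillingCycle}⁺ restricted to this set is {BillingCycle, Carrier}), so split on BillingCycle -> Carrier into {BillingCycle, Carrier} and {BillingCycle, DataCap, PlanID}.
{BillingCycle, Carrier} has no BCNF violation.
{BillingCycle, DataCap, PlanID} has no BCNF violation.
{PlanID, Region, SubscriberID} has no BCNF violation.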